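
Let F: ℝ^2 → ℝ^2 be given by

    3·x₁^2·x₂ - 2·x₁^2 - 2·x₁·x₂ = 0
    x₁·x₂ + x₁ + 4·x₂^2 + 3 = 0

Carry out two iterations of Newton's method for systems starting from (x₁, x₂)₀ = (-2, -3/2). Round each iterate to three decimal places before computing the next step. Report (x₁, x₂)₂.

(-1.103, 0.051)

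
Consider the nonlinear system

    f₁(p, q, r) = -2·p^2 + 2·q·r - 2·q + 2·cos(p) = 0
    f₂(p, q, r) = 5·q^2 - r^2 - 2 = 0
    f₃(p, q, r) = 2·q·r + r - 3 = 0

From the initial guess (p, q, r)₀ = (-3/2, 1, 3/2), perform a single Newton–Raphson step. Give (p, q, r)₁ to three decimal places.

At (-3/2, 1, 3/2): F = (-3.35853, 0.750, 1.500).
Jacobian J = [[-4·p - 2·sin(p), 2·r - 2, 2·q], [0, 10·q, -2·r], [0, 2·r, 2·q + 1]].
At the point, J = [[7.99499, 1.000, 2.000], [0.000, 10.000, -3.000], [0.000, 3.000, 3.000]] (det J = 311.80461).
Solving J·Δ = −F gives Δ = (0.524, -0.173, -0.327).
Then the next iterate is (p, q, r)₁ = (-0.976, 0.827, 1.173).

(-0.976, 0.827, 1.173)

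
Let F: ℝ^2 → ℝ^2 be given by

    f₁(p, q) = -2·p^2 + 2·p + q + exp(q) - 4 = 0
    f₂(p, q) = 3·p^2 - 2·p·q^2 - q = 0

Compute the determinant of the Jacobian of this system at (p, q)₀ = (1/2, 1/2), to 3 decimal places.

J = [[-4·p + 2, exp(q) + 1], [6·p - 2·q^2, -4·p·q - 1]].
At the point, J = [[0.000, 2.64872], [2.500, -2.000]].
det J = -6.622.

-6.622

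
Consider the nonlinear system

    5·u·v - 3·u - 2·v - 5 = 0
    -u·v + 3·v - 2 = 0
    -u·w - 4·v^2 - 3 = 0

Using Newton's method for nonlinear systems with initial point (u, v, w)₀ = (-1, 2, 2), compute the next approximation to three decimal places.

At (-1, 2, 2): F = (-16.000, 6.000, -17.000).
Jacobian J = [[5·v - 3, 5·u - 2, 0], [-v, -u + 3, 0], [-w, -8·v, -u]].
At the point, J = [[7.000, -7.000, 0.000], [-2.000, 4.000, 0.000], [-2.000, -16.000, 1.000]] (det J = 14.000).
Solving J·Δ = −F gives Δ = (1.571, -0.714, 8.714).
Then the next iterate is (u, v, w)₁ = (0.571, 1.286, 10.714).

(0.571, 1.286, 10.714)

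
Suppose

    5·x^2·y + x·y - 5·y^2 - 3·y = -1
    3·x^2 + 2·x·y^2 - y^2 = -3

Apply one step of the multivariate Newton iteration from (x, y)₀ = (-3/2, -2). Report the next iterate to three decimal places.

(-0.757, -1.563)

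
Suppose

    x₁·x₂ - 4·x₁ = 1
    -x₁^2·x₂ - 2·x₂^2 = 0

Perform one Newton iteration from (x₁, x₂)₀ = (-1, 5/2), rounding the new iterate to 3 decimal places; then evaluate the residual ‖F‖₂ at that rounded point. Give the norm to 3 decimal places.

5.012

At (-1, 5/2): F = (0.500, -15.000).
Jacobian J = [[x₂ - 4, x₁], [-2·x₁·x₂, -x₁^2 - 4·x₂]].
At the point, J = [[-1.500, -1.000], [5.000, -11.000]] (det J = 21.500).
Solving J·Δ = −F gives Δ = (0.953, -0.930).
Then the next iterate is (x₁, x₂)₁ = (-0.047, 1.570).
Re-evaluating at (-0.047, 1.570): F = (-0.88579, -4.93327), so ‖F‖₂ = 5.012.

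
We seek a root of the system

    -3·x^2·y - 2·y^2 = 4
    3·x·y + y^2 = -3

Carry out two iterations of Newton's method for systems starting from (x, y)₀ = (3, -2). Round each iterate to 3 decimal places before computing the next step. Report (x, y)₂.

(5.898, -0.489)

At (3, -2): F = (42.000, -11.000).
Jacobian J = [[-6·x·y, -3·x^2 - 4·y], [3·y, 3·x + 2·y]].
At the point, J = [[36.000, -19.000], [-6.000, 5.000]] (det J = 66.000).
Solving J·Δ = −F gives Δ = (-0.015, 2.182).
Then the next iterate is (x, y)₁ = (2.985, 0.182).
Round to (2.985, 0.182) and repeat: F = (-8.93123, 4.66293), J = [[-3.25962, -27.45867], [0.546, 9.319]].
Δ = (2.913, -0.671), so (x, y)₂ = (5.898, -0.489).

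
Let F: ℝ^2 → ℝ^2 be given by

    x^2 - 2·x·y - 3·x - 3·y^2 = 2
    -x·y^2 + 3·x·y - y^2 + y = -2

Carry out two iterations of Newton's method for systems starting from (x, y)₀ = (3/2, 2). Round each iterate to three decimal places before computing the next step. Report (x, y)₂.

At (3/2, 2): F = (-22.250, 3.000).
Jacobian J = [[2·x - 2·y - 3, -2·x - 6·y], [-y^2 + 3·y, -2·x·y + 3·x - 2·y + 1]].
At the point, J = [[-4.000, -15.000], [2.000, -4.500]] (det J = 48.000).
Solving J·Δ = −F gives Δ = (-3.023, -0.677).
Then the next iterate is (x, y)₁ = (-1.523, 1.323).
Round to (-1.523, 1.323) and repeat: F = (3.66740, -1.80636), J = [[-8.692, -4.892], [2.21867, -2.18514]].
Δ = (0.565, -0.253), so (x, y)₂ = (-0.958, 1.070).

(-0.958, 1.070)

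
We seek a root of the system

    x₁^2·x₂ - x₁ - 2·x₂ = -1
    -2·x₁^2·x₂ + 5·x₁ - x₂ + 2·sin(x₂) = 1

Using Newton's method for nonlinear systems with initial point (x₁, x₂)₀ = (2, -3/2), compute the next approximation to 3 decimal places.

At (2, -3/2): F = (-4.000, 20.50501).
Jacobian J = [[2·x₁·x₂ - 1, x₁^2 - 2], [-4·x₁·x₂ + 5, -2·x₁^2 + 2·cos(x₂) - 1]].
At the point, J = [[-7.000, 2.000], [17.000, -8.85853]] (det J = 28.00968).
Solving J·Δ = −F gives Δ = (0.199, 2.697).
Then the next iterate is (x₁, x₂)₁ = (2.199, 1.197).

(2.199, 1.197)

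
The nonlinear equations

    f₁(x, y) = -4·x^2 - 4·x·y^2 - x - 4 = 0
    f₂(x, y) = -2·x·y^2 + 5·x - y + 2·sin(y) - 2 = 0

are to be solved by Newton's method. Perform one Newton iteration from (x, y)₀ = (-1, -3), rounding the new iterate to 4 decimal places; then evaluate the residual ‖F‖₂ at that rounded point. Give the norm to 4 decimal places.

1.8564

At (-1, -3): F = (29.0000, 13.717760).
Jacobian J = [[-8·x - 4·y^2 - 1, -8·x·y], [-2·y^2 + 5, -4·x·y + 2·cos(y) - 1]].
At the point, J = [[-29.0000, -24.0000], [-13.0000, -14.979985]] (det J = 122.419565).
Solving J·Δ = −F gives Δ = (0.8593, 0.1700).
Then the next iterate is (x, y)₁ = (-0.1407, -2.8300).
Re-evaluating at (-0.1407, -2.8300): F = (0.568923, 1.767054), so ‖F‖₂ = 1.8564.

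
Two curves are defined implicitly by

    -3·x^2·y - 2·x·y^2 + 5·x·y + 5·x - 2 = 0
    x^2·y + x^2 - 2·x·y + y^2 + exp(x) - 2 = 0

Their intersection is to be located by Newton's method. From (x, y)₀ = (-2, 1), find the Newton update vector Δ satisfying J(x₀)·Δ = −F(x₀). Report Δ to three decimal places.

(2.328, 1.183)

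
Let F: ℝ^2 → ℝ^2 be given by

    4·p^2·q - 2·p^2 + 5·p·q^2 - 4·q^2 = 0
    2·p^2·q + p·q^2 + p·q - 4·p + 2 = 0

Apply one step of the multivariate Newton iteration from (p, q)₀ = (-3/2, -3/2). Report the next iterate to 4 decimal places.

(21.9737, -19.5132)

At (-3/2, -3/2): F = (-43.8750, 0.1250).
Jacobian J = [[8·p·q - 4·p + 5·q^2, 4·p^2 + 10·p·q - 8·q], [4·p·q + q^2 + q - 4, 2·p^2 + 2·p·q + p]].
At the point, J = [[35.2500, 43.5000], [5.7500, 7.5000]] (det J = 14.2500).
Solving J·Δ = −F gives Δ = (23.4737, -18.0132).
Then the next iterate is (p, q)₁ = (21.9737, -19.5132).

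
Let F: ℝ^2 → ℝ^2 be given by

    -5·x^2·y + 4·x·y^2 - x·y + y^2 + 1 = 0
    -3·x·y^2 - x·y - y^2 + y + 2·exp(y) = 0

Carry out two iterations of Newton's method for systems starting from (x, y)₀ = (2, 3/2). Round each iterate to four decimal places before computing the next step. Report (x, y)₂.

At (2, 3/2): F = (-11.7500, -8.286622).
Jacobian J = [[-10·x·y + 4·y^2 - y, -5·x^2 + 8·x·y - x + 2·y], [-3·y^2 - y, -6·x·y - x - 2·y + 2·exp(y) + 1]].
At the point, J = [[-22.5000, 5.0000], [-8.2500, -13.036622]] (det J = 334.573992).
Solving J·Δ = −F gives Δ = (-0.5817, -0.2675).
Then the next iterate is (x, y)₁ = (1.4183, 1.2325).
Round to (1.4183, 1.2325) and repeat: F = (-3.007419, -1.638457), J = [[-12.636822, 4.973264], [-5.789669, -6.512042]].
Δ = (-0.2497, -0.0296), so (x, y)₂ = (1.1686, 1.2029).

(1.1686, 1.2029)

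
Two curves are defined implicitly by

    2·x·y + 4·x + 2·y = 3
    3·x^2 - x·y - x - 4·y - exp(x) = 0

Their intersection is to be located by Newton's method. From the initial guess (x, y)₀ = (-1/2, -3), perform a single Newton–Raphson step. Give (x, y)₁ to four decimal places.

At (-1/2, -3): F = (-8.0000, 11.143469).
Jacobian J = [[2·y + 4, 2·x + 2], [6·x - y - exp(x) - 1, -x - 4]].
At the point, J = [[-2.0000, 1.0000], [-1.606531, -3.5000]] (det J = 8.606531).
Solving J·Δ = −F gives Δ = (-1.9586, 4.0829).
Then the next iterate is (x, y)₁ = (-2.4586, 1.0829).

(-2.4586, 1.0829)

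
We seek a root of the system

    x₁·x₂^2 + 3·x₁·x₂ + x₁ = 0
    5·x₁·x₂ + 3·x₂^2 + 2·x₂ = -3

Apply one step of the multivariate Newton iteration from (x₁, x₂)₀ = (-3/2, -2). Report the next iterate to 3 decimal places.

At (-3/2, -2): F = (1.500, 26.000).
Jacobian J = [[x₂^2 + 3·x₂ + 1, 2·x₁·x₂ + 3·x₁], [5·x₂, 5·x₁ + 6·x₂ + 2]].
At the point, J = [[-1.000, 1.500], [-10.000, -17.500]] (det J = 32.500).
Solving J·Δ = −F gives Δ = (2.008, 0.338).
Then the next iterate is (x₁, x₂)₁ = (0.508, -1.662).

(0.508, -1.662)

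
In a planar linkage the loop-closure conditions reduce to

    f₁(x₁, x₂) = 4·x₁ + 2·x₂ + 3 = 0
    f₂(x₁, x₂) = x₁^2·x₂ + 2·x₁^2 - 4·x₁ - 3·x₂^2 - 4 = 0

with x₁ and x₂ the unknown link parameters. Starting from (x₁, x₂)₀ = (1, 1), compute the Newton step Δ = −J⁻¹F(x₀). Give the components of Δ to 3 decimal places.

(-1.208, -2.083)

At (1, 1): F = (9.000, -8.000).
Jacobian J = [[4, 2], [2·x₁·x₂ + 4·x₁ - 4, x₁^2 - 6·x₂]].
At the point, J = [[4.000, 2.000], [2.000, -5.000]] (det J = -24.000).
Solving J·Δ = −F gives Δ = (-1.208, -2.083).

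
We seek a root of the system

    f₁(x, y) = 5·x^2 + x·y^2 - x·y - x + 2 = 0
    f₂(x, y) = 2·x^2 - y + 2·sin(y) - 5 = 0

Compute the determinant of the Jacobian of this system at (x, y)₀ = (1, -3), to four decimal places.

-34.5797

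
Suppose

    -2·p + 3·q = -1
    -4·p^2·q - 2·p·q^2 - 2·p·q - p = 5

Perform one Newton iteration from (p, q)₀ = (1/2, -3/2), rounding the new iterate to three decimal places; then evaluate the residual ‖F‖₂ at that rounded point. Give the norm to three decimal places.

11.711

At (1/2, -3/2): F = (-4.500, -4.750).
Jacobian J = [[-2, 3], [-8·p·q - 2·q^2 - 2·q - 1, -4·p^2 - 4·p·q - 2·p]].
At the point, J = [[-2.000, 3.000], [3.500, 1.000]] (det J = -12.500).
Solving J·Δ = −F gives Δ = (0.780, 2.020).
Then the next iterate is (p, q)₁ = (1.280, 0.520).
Re-evaluating at (1.280, 0.520): F = (0.000, -11.71130), so ‖F‖₂ = 11.711.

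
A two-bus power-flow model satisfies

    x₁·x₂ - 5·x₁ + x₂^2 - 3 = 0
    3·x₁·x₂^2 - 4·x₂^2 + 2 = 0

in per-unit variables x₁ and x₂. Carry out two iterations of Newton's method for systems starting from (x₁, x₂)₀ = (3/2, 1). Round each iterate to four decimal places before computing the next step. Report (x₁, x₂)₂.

(3.3471, 4.1390)

At (3/2, 1): F = (-8.0000, 2.5000).
Jacobian J = [[x₂ - 5, x₁ + 2·x₂], [3·x₂^2, 6·x₁·x₂ - 8·x₂]].
At the point, J = [[-4.0000, 3.5000], [3.0000, 1.0000]] (det J = -14.5000).
Solving J·Δ = −F gives Δ = (-1.1552, 0.9655).
Then the next iterate is (x₁, x₂)₁ = (0.3448, 1.9655).
Round to (0.3448, 1.9655) and repeat: F = (-0.183105, -9.456677), J = [[-3.0345, 4.2758], [11.589571, -11.657774]].
Δ = (3.0023, 2.1735), so (x₁, x₂)₂ = (3.3471, 4.1390).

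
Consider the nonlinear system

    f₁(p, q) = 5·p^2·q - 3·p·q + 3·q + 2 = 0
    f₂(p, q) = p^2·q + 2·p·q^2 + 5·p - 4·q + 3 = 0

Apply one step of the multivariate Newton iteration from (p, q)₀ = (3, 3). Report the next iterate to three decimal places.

(2.137, 1.741)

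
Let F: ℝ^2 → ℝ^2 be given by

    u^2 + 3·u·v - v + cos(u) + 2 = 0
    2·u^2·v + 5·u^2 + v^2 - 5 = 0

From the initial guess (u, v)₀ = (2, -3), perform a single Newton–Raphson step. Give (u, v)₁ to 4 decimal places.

(4.3018, 1.6037)

At (2, -3): F = (-9.416147, 0.0000).
Jacobian J = [[2·u + 3·v - sin(u), 3·u - 1], [4·u·v + 10·u, 2·u^2 + 2·v]].
At the point, J = [[-5.909297, 5.0000], [-4.0000, 2.0000]] (det J = 8.181405).
Solving J·Δ = −F gives Δ = (2.3018, 4.6037).
Then the next iterate is (u, v)₁ = (4.3018, 1.6037).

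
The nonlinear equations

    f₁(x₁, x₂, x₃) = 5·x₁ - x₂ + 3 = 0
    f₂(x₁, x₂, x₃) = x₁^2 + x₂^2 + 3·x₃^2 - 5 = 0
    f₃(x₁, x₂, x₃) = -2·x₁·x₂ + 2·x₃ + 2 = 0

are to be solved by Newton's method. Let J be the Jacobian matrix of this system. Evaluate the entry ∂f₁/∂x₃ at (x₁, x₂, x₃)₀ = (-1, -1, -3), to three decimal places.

0.000

∂f₁/∂x₃ = 0.
At (-1, -1, -3) this is 0.000.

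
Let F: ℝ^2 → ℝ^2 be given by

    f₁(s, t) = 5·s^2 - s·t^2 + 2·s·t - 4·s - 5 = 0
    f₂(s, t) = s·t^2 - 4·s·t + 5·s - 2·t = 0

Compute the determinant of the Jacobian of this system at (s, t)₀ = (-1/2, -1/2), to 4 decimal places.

5.7500

J = [[10·s - t^2 + 2·t - 4, -2·s·t + 2·s], [t^2 - 4·t + 5, 2·s·t - 4·s - 2]].
At the point, J = [[-10.2500, -1.5000], [7.2500, 0.5000]].
det J = 5.7500.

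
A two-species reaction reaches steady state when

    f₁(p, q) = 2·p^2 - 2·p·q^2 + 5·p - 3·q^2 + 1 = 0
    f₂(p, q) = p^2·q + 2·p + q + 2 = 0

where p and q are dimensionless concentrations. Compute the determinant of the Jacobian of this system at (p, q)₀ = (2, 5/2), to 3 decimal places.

J = [[4·p - 2·q^2 + 5, -4·p·q - 6·q], [2·p·q + 2, p^2 + 1]].
At the point, J = [[0.500, -35.000], [12.000, 5.000]].
det J = 422.500.

422.500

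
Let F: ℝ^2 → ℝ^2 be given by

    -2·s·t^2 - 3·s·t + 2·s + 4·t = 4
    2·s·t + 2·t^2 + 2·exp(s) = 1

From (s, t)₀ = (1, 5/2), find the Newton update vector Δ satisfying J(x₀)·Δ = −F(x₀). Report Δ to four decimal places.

At (1, 5/2): F = (-12.0000, 21.936564).
Jacobian J = [[-2·t^2 - 3·t + 2, -4·s·t - 3·s + 4], [2·t + 2·exp(s), 2·s + 4·t]].
At the point, J = [[-18.0000, -9.0000], [10.436564, 12.0000]] (det J = -122.070927).
Solving J·Δ = −F gives Δ = (0.4377, -2.2087).

(0.4377, -2.2087)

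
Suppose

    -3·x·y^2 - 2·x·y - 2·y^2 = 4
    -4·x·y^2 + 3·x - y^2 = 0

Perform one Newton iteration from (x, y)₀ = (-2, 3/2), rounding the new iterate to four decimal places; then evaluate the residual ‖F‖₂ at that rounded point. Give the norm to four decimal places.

3.3186

At (-2, 3/2): F = (11.0000, 9.7500).
Jacobian J = [[-3·y^2 - 2·y, -6·x·y - 2·x - 4·y], [-4·y^2 + 3, -8·x·y - 2·y]].
At the point, J = [[-9.7500, 16.0000], [-6.0000, 21.0000]] (det J = -108.7500).
Solving J·Δ = −F gives Δ = (0.6897, -0.2672).
Then the next iterate is (x, y)₁ = (-1.3103, 1.2328).
Re-evaluating at (-1.3103, 1.2328): F = (2.165249, 2.514858), so ‖F‖₂ = 3.3186.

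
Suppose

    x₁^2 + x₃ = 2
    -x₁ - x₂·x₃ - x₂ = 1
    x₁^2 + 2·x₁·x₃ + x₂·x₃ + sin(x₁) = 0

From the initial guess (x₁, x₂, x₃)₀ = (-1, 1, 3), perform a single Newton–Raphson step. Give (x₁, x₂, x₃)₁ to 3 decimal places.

(7.066, -5.549, 17.131)

At (-1, 1, 3): F = (2.000, -4.000, -2.84147).
Jacobian J = [[2·x₁, 0, 1], [-1, -x₃ - 1, -x₂], [2·x₁ + 2·x₃ + cos(x₁), x₃, 2·x₁ + x₂]].
At the point, J = [[-2.000, 0.000, 1.000], [-1.000, -4.000, -1.000], [4.54030, 3.000, -1.000]] (det J = 1.16121).
Solving J·Δ = −F gives Δ = (8.066, -6.549, 14.131).
Then the next iterate is (x₁, x₂, x₃)₁ = (7.066, -5.549, 17.131).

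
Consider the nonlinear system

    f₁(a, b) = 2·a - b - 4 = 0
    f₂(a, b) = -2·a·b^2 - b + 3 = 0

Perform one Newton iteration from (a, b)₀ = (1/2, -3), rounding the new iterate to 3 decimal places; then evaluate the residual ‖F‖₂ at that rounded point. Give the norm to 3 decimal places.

3.234

At (1/2, -3): F = (0.000, -3.000).
Jacobian J = [[2, -1], [-2·b^2, -4·a·b - 1]].
At the point, J = [[2.000, -1.000], [-18.000, 5.000]] (det J = -8.000).
Solving J·Δ = −F gives Δ = (-0.375, -0.750).
Then the next iterate is (a, b)₁ = (0.125, -3.750).
Re-evaluating at (0.125, -3.750): F = (0.000, 3.23438), so ‖F‖₂ = 3.234.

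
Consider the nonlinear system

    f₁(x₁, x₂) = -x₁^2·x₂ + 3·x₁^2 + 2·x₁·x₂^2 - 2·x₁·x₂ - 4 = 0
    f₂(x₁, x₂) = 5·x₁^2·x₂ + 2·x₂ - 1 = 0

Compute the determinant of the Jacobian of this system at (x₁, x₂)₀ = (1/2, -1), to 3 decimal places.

9.750

J = [[-2·x₁·x₂ + 6·x₁ + 2·x₂^2 - 2·x₂, -x₁^2 + 4·x₁·x₂ - 2·x₁], [10·x₁·x₂, 5·x₁^2 + 2]].
At the point, J = [[8.000, -3.250], [-5.000, 3.250]].
det J = 9.750.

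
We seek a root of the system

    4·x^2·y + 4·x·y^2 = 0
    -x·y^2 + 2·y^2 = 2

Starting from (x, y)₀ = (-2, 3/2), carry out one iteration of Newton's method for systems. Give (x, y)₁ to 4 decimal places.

(-1.3535, 1.0379)

At (-2, 3/2): F = (6.0000, 7.0000).
Jacobian J = [[8·x·y + 4·y^2, 4·x^2 + 8·x·y], [-y^2, -2·x·y + 4·y]].
At the point, J = [[-15.0000, -8.0000], [-2.2500, 12.0000]] (det J = -198.0000).
Solving J·Δ = −F gives Δ = (0.6465, -0.4621).
Then the next iterate is (x, y)₁ = (-1.3535, 1.0379).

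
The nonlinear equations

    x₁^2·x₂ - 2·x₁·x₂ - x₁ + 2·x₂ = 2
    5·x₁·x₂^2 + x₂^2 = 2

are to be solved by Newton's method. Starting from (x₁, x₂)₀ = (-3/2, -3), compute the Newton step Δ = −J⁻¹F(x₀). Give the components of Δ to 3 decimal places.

At (-3/2, -3): F = (-22.250, -60.500).
Jacobian J = [[2·x₁·x₂ - 2·x₂ - 1, x₁^2 - 2·x₁ + 2], [5·x₂^2, 10·x₁·x₂ + 2·x₂]].
At the point, J = [[14.000, 7.250], [45.000, 39.000]] (det J = 219.750).
Solving J·Δ = −F gives Δ = (1.953, -0.702).

(1.953, -0.702)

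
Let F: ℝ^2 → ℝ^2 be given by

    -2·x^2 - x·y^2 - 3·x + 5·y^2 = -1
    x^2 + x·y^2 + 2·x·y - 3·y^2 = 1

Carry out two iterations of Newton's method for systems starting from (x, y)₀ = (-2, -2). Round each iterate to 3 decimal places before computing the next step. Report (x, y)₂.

(-0.149, -0.341)

At (-2, -2): F = (27.000, -9.000).
Jacobian J = [[-4·x - y^2 - 3, -2·x·y + 10·y], [2·x + y^2 + 2·y, 2·x·y + 2·x - 6·y]].
At the point, J = [[1.000, -28.000], [-4.000, 16.000]] (det J = -96.000).
Solving J·Δ = −F gives Δ = (1.875, 1.031).
Then the next iterate is (x, y)₁ = (-0.125, -0.969).
Round to (-0.125, -0.969) and repeat: F = (6.15593, -3.67638), J = [[-3.43896, -9.93225], [-1.24904, 5.80625]].
Δ = (-0.024, 0.628), so (x, y)₂ = (-0.149, -0.341).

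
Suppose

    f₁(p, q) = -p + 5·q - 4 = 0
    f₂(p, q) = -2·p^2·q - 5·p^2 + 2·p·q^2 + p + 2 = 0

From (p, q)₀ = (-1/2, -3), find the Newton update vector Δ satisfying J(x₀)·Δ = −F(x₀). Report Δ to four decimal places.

(-0.6859, 3.5628)

At (-1/2, -3): F = (-18.5000, -7.2500).
Jacobian J = [[-1, 5], [-4·p·q - 10·p + 2·q^2 + 1, -2·p^2 + 4·p·q]].
At the point, J = [[-1.0000, 5.0000], [18.0000, 5.5000]] (det J = -95.5000).
Solving J·Δ = −F gives Δ = (-0.6859, 3.5628).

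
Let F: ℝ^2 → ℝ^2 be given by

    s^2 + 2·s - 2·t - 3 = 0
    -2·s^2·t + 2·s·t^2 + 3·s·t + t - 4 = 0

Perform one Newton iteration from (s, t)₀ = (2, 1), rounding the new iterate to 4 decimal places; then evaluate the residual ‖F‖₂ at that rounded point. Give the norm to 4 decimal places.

0.6022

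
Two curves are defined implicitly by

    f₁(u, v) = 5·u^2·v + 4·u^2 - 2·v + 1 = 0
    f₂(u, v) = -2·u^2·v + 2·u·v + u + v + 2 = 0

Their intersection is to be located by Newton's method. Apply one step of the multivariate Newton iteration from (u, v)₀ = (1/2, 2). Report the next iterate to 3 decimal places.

At (1/2, 2): F = (0.500, 5.500).
Jacobian J = [[10·u·v + 8·u, 5·u^2 - 2], [-4·u·v + 2·v + 1, -2·u^2 + 2·u + 1]].
At the point, J = [[14.000, -0.750], [1.000, 1.500]] (det J = 21.750).
Solving J·Δ = −F gives Δ = (-0.224, -3.517).
Then the next iterate is (u, v)₁ = (0.276, -1.517).

(0.276, -1.517)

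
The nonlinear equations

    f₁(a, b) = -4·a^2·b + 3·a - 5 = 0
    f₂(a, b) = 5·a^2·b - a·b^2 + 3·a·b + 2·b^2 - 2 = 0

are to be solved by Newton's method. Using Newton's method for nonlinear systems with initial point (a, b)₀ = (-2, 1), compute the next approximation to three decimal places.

At (-2, 1): F = (-27.000, 16.000).
Jacobian J = [[-8·a·b + 3, -4·a^2], [10·a·b - b^2 + 3·b, 5·a^2 - 2·a·b + 3·a + 4·b]].
At the point, J = [[19.000, -16.000], [-18.000, 22.000]] (det J = 130.000).
Solving J·Δ = −F gives Δ = (2.600, 1.400).
Then the next iterate is (a, b)₁ = (0.600, 2.400).

(0.600, 2.400)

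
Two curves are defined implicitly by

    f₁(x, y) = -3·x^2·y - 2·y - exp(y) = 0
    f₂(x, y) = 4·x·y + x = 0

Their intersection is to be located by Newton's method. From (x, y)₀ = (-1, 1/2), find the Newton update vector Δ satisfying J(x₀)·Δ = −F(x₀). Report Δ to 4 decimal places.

At (-1, 1/2): F = (-4.148721, -3.0000).
Jacobian J = [[-6·x·y, -3·x^2 - exp(y) - 2], [4·y + 1, 4·x]].
At the point, J = [[3.0000, -6.648721], [3.0000, -4.0000]] (det J = 7.946164).
Solving J·Δ = −F gives Δ = (0.4217, -0.4337).

(0.4217, -0.4337)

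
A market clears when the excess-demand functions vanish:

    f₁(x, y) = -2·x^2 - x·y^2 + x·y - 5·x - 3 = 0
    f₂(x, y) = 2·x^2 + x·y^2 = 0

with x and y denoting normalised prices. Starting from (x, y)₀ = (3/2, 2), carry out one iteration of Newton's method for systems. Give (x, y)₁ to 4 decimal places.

(-0.3409, 3.3182)

At (3/2, 2): F = (-18.0000, 10.5000).
Jacobian J = [[-4·x - y^2 + y - 5, -2·x·y + x], [4·x + y^2, 2·x·y]].
At the point, J = [[-13.0000, -4.5000], [10.0000, 6.0000]] (det J = -33.0000).
Solving J·Δ = −F gives Δ = (-1.8409, 1.3182).
Then the next iterate is (x, y)₁ = (-0.3409, 3.3182).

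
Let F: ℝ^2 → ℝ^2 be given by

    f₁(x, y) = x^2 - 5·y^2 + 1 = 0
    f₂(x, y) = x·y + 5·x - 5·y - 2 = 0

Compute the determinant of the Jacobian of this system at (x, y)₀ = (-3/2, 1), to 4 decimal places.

79.5000

J = [[2·x, -10·y], [y + 5, x - 5]].
At the point, J = [[-3.0000, -10.0000], [6.0000, -6.5000]].
det J = 79.5000.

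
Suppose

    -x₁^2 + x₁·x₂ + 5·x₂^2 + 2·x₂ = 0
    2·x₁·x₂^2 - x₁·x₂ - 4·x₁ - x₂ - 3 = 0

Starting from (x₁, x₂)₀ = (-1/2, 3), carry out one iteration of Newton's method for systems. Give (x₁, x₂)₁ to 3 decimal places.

(-0.387, 1.422)

At (-1/2, 3): F = (49.250, -11.500).
Jacobian J = [[-2·x₁ + x₂, x₁ + 10·x₂ + 2], [2·x₂^2 - x₂ - 4, 4·x₁·x₂ - x₁ - 1]].
At the point, J = [[4.000, 31.500], [11.000, -6.500]] (det J = -372.500).
Solving J·Δ = −F gives Δ = (0.113, -1.578).
Then the next iterate is (x₁, x₂)₁ = (-0.387, 1.422).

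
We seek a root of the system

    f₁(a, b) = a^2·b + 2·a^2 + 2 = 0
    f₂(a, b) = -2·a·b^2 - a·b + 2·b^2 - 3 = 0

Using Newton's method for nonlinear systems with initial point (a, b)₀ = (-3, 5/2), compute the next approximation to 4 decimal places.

At (-3, 5/2): F = (42.5000, 54.5000).
Jacobian J = [[2·a·b + 4·a, a^2], [-2·b^2 - b, -4·a·b - a + 4·b]].
At the point, J = [[-27.0000, 9.0000], [-15.0000, 43.0000]] (det J = -1026.0000).
Solving J·Δ = −F gives Δ = (1.3031, -0.8129).
Then the next iterate is (a, b)₁ = (-1.6969, 1.6871).

(-1.6969, 1.6871)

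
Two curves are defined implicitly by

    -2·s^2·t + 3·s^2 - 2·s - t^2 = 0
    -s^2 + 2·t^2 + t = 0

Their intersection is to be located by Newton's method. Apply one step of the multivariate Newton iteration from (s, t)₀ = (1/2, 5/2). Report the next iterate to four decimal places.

(0.4167, 1.1515)

At (1/2, 5/2): F = (-7.7500, 14.7500).
Jacobian J = [[-4·s·t + 6·s - 2, -2·s^2 - 2·t], [-2·s, 4·t + 1]].
At the point, J = [[-4.0000, -5.5000], [-1.0000, 11.0000]] (det J = -49.5000).
Solving J·Δ = −F gives Δ = (-0.0833, -1.3485).
Then the next iterate is (s, t)₁ = (0.4167, 1.1515).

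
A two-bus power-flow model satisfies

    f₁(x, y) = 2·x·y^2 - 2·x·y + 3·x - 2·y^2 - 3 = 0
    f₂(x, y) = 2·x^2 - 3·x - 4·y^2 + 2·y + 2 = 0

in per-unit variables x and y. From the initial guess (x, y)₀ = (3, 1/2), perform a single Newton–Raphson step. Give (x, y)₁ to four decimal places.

At (3, 1/2): F = (4.0000, 11.0000).
Jacobian J = [[2·y^2 - 2·y + 3, 4·x·y - 2·x - 4·y], [4·x - 3, -8·y + 2]].
At the point, J = [[2.5000, -2.0000], [9.0000, -2.0000]] (det J = 13.0000).
Solving J·Δ = −F gives Δ = (-1.0769, 0.6538).
Then the next iterate is (x, y)₁ = (1.9231, 1.1538).

(1.9231, 1.1538)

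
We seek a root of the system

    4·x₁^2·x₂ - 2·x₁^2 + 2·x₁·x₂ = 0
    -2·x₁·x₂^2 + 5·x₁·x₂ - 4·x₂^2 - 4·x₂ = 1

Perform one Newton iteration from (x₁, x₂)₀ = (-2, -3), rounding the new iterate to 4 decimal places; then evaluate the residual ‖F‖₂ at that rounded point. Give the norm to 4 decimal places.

16.1261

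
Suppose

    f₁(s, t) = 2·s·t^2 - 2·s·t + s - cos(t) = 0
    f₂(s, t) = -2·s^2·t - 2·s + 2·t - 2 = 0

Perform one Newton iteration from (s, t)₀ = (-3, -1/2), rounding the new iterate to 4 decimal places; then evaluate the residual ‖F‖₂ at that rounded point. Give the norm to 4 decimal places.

At (-3, -1/2): F = (-8.377583, 12.0000).
Jacobian J = [[2·t^2 - 2·t + 1, 4·s·t - 2·s + sin(t)], [-4·s·t - 2, -2·s^2 + 2]].
At the point, J = [[2.5000, 11.520574], [-8.0000, -16.0000]] (det J = 52.164596).
Solving J·Δ = −F gives Δ = (0.0806, 0.7097).
Then the next iterate is (s, t)₁ = (-2.9194, 0.2097).
Re-evaluating at (-2.9194, 0.2097): F = (-2.929853, 0.683697), so ‖F‖₂ = 3.0086.

3.0086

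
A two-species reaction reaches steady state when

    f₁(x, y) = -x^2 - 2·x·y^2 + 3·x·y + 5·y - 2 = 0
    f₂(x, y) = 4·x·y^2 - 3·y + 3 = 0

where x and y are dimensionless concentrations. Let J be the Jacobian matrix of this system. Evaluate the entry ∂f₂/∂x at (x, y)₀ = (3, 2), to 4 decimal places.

∂f₂/∂x = 4·y^2.
At (3, 2) this is 16.0000.

16.0000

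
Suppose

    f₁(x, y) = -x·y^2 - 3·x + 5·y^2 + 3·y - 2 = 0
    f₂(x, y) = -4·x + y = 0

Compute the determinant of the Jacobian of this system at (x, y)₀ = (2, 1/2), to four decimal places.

J = [[-y^2 - 3, -2·x·y + 10·y + 3], [-4, 1]].
At the point, J = [[-3.2500, 6.0000], [-4.0000, 1.0000]].
det J = 20.7500.

20.7500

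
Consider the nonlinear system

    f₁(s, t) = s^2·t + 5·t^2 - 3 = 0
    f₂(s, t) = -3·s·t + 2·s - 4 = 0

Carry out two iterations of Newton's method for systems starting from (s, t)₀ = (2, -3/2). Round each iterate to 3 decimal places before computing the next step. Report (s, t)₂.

At (2, -3/2): F = (2.250, 9.000).
Jacobian J = [[2·s·t, s^2 + 10·t], [-3·t + 2, -3·s]].
At the point, J = [[-6.000, -11.000], [6.500, -6.000]] (det J = 107.500).
Solving J·Δ = −F gives Δ = (-0.795, 0.638).
Then the next iterate is (s, t)₁ = (1.205, -0.862).
Round to (1.205, -0.862) and repeat: F = (-0.53643, 1.52613), J = [[-2.07742, -7.16797], [4.586, -3.615]].
Δ = (-0.319, 0.018), so (s, t)₂ = (0.886, -0.844).

(0.886, -0.844)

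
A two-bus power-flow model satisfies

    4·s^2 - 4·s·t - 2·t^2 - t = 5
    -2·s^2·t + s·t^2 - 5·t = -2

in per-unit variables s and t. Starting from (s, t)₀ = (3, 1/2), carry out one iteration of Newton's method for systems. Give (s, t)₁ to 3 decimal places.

At (3, 1/2): F = (24.000, -8.750).
Jacobian J = [[8·s - 4·t, -4·s - 4·t - 1], [-4·s·t + t^2, -2·s^2 + 2·s·t - 5]].
At the point, J = [[22.000, -15.000], [-5.750, -20.000]] (det J = -526.250).
Solving J·Δ = −F gives Δ = (-1.162, -0.104).
Then the next iterate is (s, t)₁ = (1.838, 0.396).

(1.838, 0.396)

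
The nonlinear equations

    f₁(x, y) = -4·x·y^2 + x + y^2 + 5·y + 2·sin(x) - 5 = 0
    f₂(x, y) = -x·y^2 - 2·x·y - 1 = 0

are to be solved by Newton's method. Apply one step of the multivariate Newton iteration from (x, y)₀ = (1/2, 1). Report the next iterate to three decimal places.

(-0.073, 0.609)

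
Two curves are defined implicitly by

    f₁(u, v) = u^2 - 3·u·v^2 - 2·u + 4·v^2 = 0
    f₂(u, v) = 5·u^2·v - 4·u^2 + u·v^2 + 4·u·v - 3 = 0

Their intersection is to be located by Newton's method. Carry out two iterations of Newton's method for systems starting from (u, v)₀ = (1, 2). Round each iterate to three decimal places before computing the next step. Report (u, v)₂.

(0.842, 0.803)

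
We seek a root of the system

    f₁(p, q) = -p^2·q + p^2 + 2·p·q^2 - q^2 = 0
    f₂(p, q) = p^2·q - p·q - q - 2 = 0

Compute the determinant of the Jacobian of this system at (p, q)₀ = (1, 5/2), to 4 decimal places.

J = [[-2·p·q + 2·p + 2·q^2, -p^2 + 4·p·q - 2·q], [2·p·q - q, p^2 - p - 1]].
At the point, J = [[9.5000, 4.0000], [2.5000, -1.0000]].
det J = -19.5000.

-19.5000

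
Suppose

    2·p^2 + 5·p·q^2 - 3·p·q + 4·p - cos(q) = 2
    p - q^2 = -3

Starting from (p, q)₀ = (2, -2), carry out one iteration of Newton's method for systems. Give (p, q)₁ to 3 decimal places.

At (2, -2): F = (66.41615, 1.000).
Jacobian J = [[4·p + 5·q^2 - 3·q + 4, 10·p·q - 3·p + sin(q)], [1, -2·q]].
At the point, J = [[38.000, -46.90930], [1.000, 4.000]] (det J = 198.90930).
Solving J·Δ = −F gives Δ = (-1.571, 0.143).
Then the next iterate is (p, q)₁ = (0.429, -1.857).

(0.429, -1.857)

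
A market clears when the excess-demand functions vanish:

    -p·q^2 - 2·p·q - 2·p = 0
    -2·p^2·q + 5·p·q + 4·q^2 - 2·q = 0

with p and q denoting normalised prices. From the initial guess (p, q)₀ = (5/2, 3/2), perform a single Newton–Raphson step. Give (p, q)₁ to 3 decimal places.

(1.861, 0.421)

At (5/2, 3/2): F = (-18.125, 6.000).
Jacobian J = [[-q^2 - 2·q - 2, -2·p·q - 2·p], [-4·p·q + 5·q, -2·p^2 + 5·p + 8·q - 2]].
At the point, J = [[-7.250, -12.500], [-7.500, 10.000]] (det J = -166.250).
Solving J·Δ = −F gives Δ = (-0.639, -1.079).
Then the next iterate is (p, q)₁ = (1.861, 0.421).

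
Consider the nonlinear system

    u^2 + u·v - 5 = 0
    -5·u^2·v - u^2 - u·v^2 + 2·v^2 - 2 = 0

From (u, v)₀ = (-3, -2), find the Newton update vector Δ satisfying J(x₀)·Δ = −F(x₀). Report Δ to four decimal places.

(1.0202, 0.6127)

At (-3, -2): F = (10.0000, 99.0000).
Jacobian J = [[2·u + v, u], [-10·u·v - 2·u - v^2, -5·u^2 - 2·u·v + 4·v]].
At the point, J = [[-8.0000, -3.0000], [-58.0000, -65.0000]] (det J = 346.0000).
Solving J·Δ = −F gives Δ = (1.0202, 0.6127).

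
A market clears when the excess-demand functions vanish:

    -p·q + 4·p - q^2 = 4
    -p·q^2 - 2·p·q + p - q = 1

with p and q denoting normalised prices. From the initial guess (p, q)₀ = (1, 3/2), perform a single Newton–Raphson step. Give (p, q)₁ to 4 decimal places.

(0.8594, 0.4746)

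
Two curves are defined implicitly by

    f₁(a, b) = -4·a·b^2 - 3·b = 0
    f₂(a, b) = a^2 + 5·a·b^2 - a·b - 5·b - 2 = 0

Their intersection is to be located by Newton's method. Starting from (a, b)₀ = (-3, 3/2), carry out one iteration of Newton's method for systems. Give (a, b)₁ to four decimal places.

(-2.7469, 0.8872)

At (-3, 3/2): F = (22.5000, -29.7500).
Jacobian J = [[-4·b^2, -8·a·b - 3], [2·a + 5·b^2 - b, 10·a·b - a - 5]].
At the point, J = [[-9.0000, 33.0000], [3.7500, -47.0000]] (det J = 299.2500).
Solving J·Δ = −F gives Δ = (0.2531, -0.6128).
Then the next iterate is (a, b)₁ = (-2.7469, 0.8872).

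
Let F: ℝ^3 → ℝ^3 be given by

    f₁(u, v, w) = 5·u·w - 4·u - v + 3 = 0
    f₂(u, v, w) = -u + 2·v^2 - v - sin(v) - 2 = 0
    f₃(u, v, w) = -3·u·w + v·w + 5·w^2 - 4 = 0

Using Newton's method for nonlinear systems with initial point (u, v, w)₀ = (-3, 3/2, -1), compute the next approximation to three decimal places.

(0.180, 1.536, -1.011)

At (-3, 3/2, -1): F = (28.500, 3.00251, -9.500).
Jacobian J = [[5·w - 4, -1, 5·u], [-1, 4·v - cos(v) - 1, 0], [-3·w, w, -3·u + v + 10·w]].
At the point, J = [[-9.000, -1.000, -15.000], [-1.000, 4.92926, 0.000], [3.000, -1.000, 0.500]] (det J = 184.13514).
Solving J·Δ = −F gives Δ = (3.180, 0.036, -0.011).
Then the next iterate is (u, v, w)₁ = (0.180, 1.536, -1.011).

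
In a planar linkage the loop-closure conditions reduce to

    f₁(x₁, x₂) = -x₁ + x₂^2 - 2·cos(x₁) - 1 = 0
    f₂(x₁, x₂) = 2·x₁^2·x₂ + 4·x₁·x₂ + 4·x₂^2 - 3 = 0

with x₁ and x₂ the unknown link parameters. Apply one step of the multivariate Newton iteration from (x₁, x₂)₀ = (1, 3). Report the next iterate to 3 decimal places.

At (1, 3): F = (5.91940, 51.000).
Jacobian J = [[2·sin(x₁) - 1, 2·x₂], [4·x₁·x₂ + 4·x₂, 2·x₁^2 + 4·x₁ + 8·x₂]].
At the point, J = [[0.68294, 6.000], [24.000, 30.000]] (det J = -123.51174).
Solving J·Δ = −F gives Δ = (-1.040, -0.868).
Then the next iterate is (x₁, x₂)₁ = (-0.040, 2.132).

(-0.040, 2.132)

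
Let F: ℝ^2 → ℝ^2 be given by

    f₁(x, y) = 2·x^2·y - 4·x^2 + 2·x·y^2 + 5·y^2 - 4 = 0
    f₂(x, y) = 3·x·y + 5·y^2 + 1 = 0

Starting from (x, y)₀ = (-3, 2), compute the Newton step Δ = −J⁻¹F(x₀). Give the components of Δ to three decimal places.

At (-3, 2): F = (-8.000, 3.000).
Jacobian J = [[4·x·y - 8·x + 2·y^2, 2·x^2 + 4·x·y + 10·y], [3·y, 3·x + 10·y]].
At the point, J = [[8.000, 14.000], [6.000, 11.000]] (det J = 4.000).
Solving J·Δ = −F gives Δ = (32.500, -18.000).

(32.500, -18.000)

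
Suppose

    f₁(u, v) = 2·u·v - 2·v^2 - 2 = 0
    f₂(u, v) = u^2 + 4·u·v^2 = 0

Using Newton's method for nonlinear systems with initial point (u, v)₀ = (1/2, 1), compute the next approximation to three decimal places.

(0.728, 0.152)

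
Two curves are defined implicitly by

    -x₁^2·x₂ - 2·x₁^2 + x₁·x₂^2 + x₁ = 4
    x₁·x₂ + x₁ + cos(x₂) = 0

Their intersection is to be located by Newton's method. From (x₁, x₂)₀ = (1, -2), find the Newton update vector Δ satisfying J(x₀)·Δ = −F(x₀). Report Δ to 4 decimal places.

(1.1375, 1.3375)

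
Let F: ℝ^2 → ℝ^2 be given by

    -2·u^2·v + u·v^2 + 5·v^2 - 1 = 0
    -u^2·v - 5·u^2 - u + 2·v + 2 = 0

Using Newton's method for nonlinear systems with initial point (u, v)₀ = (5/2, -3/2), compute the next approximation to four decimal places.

At (5/2, -3/2): F = (34.6250, -25.3750).
Jacobian J = [[-4·u·v + v^2, -2·u^2 + 2·u·v + 10·v], [-2·u·v - 10·u - 1, -u^2 + 2]].
At the point, J = [[17.2500, -35.0000], [-18.5000, -4.2500]] (det J = -720.8125).
Solving J·Δ = −F gives Δ = (-1.4363, 0.2814).
Then the next iterate is (u, v)₁ = (1.0637, -1.2186).

(1.0637, -1.2186)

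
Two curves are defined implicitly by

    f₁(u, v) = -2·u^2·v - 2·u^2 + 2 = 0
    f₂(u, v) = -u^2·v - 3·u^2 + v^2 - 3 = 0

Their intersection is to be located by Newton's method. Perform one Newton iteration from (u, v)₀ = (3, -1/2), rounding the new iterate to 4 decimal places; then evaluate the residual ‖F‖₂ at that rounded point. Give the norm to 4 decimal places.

At (3, -1/2): F = (-7.0000, -25.2500).
Jacobian J = [[-4·u·v - 4·u, -2·u^2], [-2·u·v - 6·u, -u^2 + 2·v]].
At the point, J = [[-6.0000, -18.0000], [-15.0000, -10.0000]] (det J = -210.0000).
Solving J·Δ = −F gives Δ = (-1.8310, 0.2214).
Then the next iterate is (u, v)₁ = (1.1690, -0.2786).
Re-evaluating at (1.1690, -0.2786): F = (0.028326, -6.641341), so ‖F‖₂ = 6.6414.

6.6414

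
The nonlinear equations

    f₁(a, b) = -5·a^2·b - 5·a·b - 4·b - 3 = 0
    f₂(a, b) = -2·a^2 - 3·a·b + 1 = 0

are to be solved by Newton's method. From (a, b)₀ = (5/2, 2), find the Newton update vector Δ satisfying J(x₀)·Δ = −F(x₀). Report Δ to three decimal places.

At (5/2, 2): F = (-98.500, -26.500).
Jacobian J = [[-10·a·b - 5·b, -5·a^2 - 5·a - 4], [-4·a - 3·b, -3·a]].
At the point, J = [[-60.000, -47.750], [-16.000, -7.500]] (det J = -314.000).
Solving J·Δ = −F gives Δ = (-1.677, 0.045).

(-1.677, 0.045)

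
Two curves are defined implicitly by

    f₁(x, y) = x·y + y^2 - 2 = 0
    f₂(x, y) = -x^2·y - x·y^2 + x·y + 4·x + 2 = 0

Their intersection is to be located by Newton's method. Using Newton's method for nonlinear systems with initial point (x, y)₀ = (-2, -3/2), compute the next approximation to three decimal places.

At (-2, -3/2): F = (3.250, 7.500).
Jacobian J = [[y, x + 2·y], [-2·x·y - y^2 + y + 4, -x^2 - 2·x·y + x]].
At the point, J = [[-1.500, -5.000], [-5.750, -12.000]] (det J = -10.750).
Solving J·Δ = −F gives Δ = (-0.140, 0.692).
Then the next iterate is (x, y)₁ = (-2.140, -0.808).

(-2.140, -0.808)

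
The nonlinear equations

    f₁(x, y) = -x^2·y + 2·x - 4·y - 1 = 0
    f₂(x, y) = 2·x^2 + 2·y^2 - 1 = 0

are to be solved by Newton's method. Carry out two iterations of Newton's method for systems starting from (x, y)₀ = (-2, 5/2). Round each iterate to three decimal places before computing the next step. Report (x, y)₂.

At (-2, 5/2): F = (-25.000, 19.500).
Jacobian J = [[-2·x·y + 2, -x^2 - 4], [4·x, 4·y]].
At the point, J = [[12.000, -8.000], [-8.000, 10.000]] (det J = 56.000).
Solving J·Δ = −F gives Δ = (1.679, -0.607).
Then the next iterate is (x, y)₁ = (-0.321, 1.893).
Round to (-0.321, 1.893) and repeat: F = (-9.40906, 6.37298), J = [[3.21531, -4.10304], [-1.284, 7.572]].
Δ = (2.364, -0.441), so (x, y)₂ = (2.043, 1.452).

(2.043, 1.452)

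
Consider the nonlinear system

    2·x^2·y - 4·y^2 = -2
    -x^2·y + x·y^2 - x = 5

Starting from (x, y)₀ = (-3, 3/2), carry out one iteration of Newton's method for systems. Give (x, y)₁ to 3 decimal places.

(-2.137, 0.755)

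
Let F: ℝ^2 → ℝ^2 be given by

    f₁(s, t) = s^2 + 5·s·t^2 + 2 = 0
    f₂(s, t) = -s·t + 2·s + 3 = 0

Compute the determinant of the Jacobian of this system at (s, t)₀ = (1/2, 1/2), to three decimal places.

J = [[2·s + 5·t^2, 10·s·t], [-t + 2, -s]].
At the point, J = [[2.250, 2.500], [1.500, -0.500]].
det J = -4.875.

-4.875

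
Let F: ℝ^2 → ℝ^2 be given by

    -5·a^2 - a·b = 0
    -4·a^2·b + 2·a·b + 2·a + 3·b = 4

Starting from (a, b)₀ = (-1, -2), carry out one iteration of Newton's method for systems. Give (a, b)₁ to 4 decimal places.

(0.1667, -9.0000)

At (-1, -2): F = (-7.0000, 0.0000).
Jacobian J = [[-10·a - b, -a], [-8·a·b + 2·b + 2, -4·a^2 + 2·a + 3]].
At the point, J = [[12.0000, 1.0000], [-18.0000, -3.0000]] (det J = -18.0000).
Solving J·Δ = −F gives Δ = (1.1667, -7.0000).
Then the next iterate is (a, b)₁ = (0.1667, -9.0000).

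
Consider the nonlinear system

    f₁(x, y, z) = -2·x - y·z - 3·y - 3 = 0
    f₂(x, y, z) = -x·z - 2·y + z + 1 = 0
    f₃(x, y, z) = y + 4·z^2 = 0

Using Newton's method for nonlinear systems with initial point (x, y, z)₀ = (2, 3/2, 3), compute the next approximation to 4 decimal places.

At (2, 3/2, 3): F = (-16.0000, -5.0000, 37.5000).
Jacobian J = [[-2, -z - 3, -y], [-z, -2, -x + 1], [0, 1, 8·z]].
At the point, J = [[-2.0000, -6.0000, -1.5000], [-3.0000, -2.0000, -1.0000], [0.0000, 1.0000, 24.0000]] (det J = -333.5000).
Solving J·Δ = −F gives Δ = (0.4558, -2.4535, -1.4603).
Then the next iterate is (x, y, z)₁ = (2.4558, -0.9535, 1.5397).

(2.4558, -0.9535, 1.5397)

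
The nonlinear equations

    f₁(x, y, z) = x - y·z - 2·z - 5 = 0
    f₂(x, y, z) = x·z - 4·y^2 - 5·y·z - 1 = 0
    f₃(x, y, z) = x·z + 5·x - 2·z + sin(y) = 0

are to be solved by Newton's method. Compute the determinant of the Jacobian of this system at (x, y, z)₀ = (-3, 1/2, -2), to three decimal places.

-28.785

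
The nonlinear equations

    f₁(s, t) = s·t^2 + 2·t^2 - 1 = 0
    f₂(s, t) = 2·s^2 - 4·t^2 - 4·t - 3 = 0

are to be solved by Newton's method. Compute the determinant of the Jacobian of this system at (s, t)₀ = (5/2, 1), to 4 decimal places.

-102.0000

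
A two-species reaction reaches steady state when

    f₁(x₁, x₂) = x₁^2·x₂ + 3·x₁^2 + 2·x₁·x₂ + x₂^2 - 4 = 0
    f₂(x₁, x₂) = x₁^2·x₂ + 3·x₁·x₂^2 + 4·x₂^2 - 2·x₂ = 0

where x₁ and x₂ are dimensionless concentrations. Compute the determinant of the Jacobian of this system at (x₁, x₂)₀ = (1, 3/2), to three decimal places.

181.500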